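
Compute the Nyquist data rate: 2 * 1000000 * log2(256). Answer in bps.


Rate = 2 * B * log2(M) = 2 * 1000000 * 8.0 = 16000000.0

16000000.0 bps


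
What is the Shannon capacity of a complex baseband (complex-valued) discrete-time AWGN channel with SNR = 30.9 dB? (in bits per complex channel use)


SNR_linear = 10^(30.9/10) = 1230.2688; C = log2(1 + SNR_linear) = log2(1 + 1230.2688) = 10.2659

10.2659 bits/channel use


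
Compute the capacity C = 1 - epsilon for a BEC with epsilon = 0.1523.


C = 1 - epsilon = 1 - 0.1523 = 0.8477

0.8477 bits


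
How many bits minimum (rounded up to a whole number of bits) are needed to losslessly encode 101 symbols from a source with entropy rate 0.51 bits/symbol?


Minimum bits >= n * H = 101 * 0.51 = 51.51, rounded up to a whole number of bits = 52

52 bits


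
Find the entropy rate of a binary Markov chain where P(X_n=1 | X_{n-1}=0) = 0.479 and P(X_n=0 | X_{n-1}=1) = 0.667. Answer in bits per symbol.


Stationary distribution: pi_0 = p10/(p01+p10) = 0.582, pi_1 = 0.418. Entropy rate H' = pi_0*H(p01) + pi_1*H(p10) = 0.582*0.9987 + 0.418*0.918 = 0.965

0.965 bits/symbol


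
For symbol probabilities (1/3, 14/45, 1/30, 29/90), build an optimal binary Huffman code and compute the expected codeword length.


Huffman construction (repeatedly merge the two least-probable nodes; each merge adds 1 bit to every symbol beneath it): 1/30 + 14/45 = 31/90; 29/90 + 1/3 = 59/90; 31/90 + 59/90 = 1. Resulting codeword lengths (in the order the probabilities were given): (2, 2, 2, 2). L_avg = sum(p_i * l_i) = 1/3*2 + 14/45*2 + 1/30*2 + 29/90*2 = 2

2.0 bits


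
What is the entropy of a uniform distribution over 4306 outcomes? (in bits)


H = log2(n) = log2(4306) = 12.0721

12.0721 bits


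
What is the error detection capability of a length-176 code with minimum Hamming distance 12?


Detection capability = d_min - 1 = 12 - 1 = 11

11 errors


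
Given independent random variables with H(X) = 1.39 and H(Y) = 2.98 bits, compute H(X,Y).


For independent variables, H(X,Y) = H(X) + H(Y) = 1.39 + 2.98 = 4.37

4.37 bits


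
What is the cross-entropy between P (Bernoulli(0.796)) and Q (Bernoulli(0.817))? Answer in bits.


H(P,Q) = -p*log2(q) - (1-p)*log2(1-q). -0.796*log2(0.817) = 0.232107; -0.204*log2(0.183) = 0.499817. H(P,Q) = 0.232107 + 0.499817 = 0.7319

0.7319 bits


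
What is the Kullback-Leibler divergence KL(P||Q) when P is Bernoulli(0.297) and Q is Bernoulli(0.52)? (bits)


KL = p*log2(p/q) + (1-p)*log2((1-p)/(1-q)) = 0.297*log2(0.297/0.52) + 0.703*log2(0.703/0.48) = 0.147

0.147 bits


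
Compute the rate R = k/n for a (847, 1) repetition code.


Rate = k/n = 1/847

1/847


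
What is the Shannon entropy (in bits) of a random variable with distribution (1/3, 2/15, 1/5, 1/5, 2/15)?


H = -sum(p_i * log2(p_i)). Terms: -(1/3)*log2(1/3) = 0.528321; -(2/15)*log2(2/15) = 0.387585; -(1/5)*log2(1/5) = 0.464386; -(1/5)*log2(1/5) = 0.464386; -(2/15)*log2(2/15) = 0.387585. H = 0.528321 + 0.387585 + 0.464386 + 0.464386 + 0.387585 = 2.2323

2.2323 bits


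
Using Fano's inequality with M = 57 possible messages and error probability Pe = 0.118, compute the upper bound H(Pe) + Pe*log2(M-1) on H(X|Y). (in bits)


H(Pe) = -Pe*log2(Pe) - (1-Pe)*log2(1-Pe) = -0.118*log2(0.118) - 0.882*log2(0.882) = 0.363811 + 0.159774 = 0.5236. Pe*log2(M-1) = 0.118*log2(56) = 0.685268. Bound = H(Pe) + Pe*log2(M-1) = 0.363811 + 0.159774 + 0.685268 = 1.2089

1.2089 bits


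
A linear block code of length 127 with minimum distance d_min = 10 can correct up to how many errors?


Correction capability = floor((d-1)/2) = floor((10-1)/2) = 4

4 errors


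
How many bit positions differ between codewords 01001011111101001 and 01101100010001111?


Count differing positions: . . ^ . . ^ ^ ^ ^ . ^ ^ . . ^ ^ . = 9 differences

9


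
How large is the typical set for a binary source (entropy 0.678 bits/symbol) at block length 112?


log2|A_typical| = nH = 112 * 0.678 = 75.936, so |A_typical| ~ 2^75.936 = 7.228e+22

7.228e+22


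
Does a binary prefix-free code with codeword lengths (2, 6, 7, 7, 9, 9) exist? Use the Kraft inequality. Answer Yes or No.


Kraft sum = sum(2^(-l_i)) = 0.2852, need <= 1. Result: satisfied (a binary prefix-free code with these lengths exists)

Yes


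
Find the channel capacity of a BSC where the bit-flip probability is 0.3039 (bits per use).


H(p) = -p*log2(p) - (1-p)*log2(1-p) = -0.3039*log2(0.3039) - 0.6961*log2(0.6961) = 0.522201 + 0.363805 = 0.886. C = 1 - H(p) = 1 - 0.886 = 0.114

0.114 bits


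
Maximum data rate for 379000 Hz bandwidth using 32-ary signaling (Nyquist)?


Rate = 2 * B * log2(M) = 2 * 379000 * 5.0 = 3790000.0

3790000.0 bps


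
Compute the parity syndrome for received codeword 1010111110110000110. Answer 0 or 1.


Syndrome = XOR of all bits = 1 XOR 0 XOR 1 XOR 0 XOR 1 XOR 1 XOR 1 XOR 1 XOR 1 XOR 0 XOR 1 XOR 1 XOR 0 XOR 0 XOR 0 XOR 0 XOR 1 XOR 1 XOR 0 = 1

1


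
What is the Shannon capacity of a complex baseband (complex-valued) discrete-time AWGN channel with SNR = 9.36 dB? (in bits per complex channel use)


SNR_linear = 10^(9.36/10) = 8.6298; C = log2(1 + SNR_linear) = log2(1 + 8.6298) = 3.2675

3.2675 bits/channel use


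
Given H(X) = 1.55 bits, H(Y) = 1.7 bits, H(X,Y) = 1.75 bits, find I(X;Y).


I(X;Y) = H(X) + H(Y) - H(X,Y) = 1.55 + 1.7 - 1.75 = 1.5

1.5 bits


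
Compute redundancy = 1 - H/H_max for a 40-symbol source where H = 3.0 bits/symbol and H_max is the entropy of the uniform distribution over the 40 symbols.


H_max = log2(K) = log2(40) = 5.3219 bits/symbol. Redundancy = 1 - H/H_max = 1 - 3.0/5.3219 = 1 - 0.5637 = 0.4363

0.4363


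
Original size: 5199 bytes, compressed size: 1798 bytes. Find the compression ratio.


Ratio = original / compressed = 5199 / 1798 = 2.8915

2.8915


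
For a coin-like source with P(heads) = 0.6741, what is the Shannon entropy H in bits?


H = -p*log2(p) - (1-p)*log2(1-p). -0.6741*log2(0.6741) = 0.383540; -0.3259*log2(0.3259) = 0.527143. H = 0.383540 + 0.527143 = 0.9107

0.9107 bits


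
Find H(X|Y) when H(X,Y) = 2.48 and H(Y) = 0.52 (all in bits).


H(X|Y) = H(X,Y) - H(Y) = 2.48 - 0.52 = 1.96

1.96 bits


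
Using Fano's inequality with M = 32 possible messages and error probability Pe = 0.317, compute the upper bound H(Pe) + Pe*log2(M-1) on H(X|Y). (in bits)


H(Pe) = -Pe*log2(Pe) - (1-Pe)*log2(1-Pe) = -0.317*log2(0.317) - 0.683*log2(0.683) = 0.525410 + 0.375679 = 0.9011. Pe*log2(M-1) = 0.317*log2(31) = 1.570480. Bound = H(Pe) + Pe*log2(M-1) = 0.525410 + 0.375679 + 1.570480 = 2.4716

2.4716 bits


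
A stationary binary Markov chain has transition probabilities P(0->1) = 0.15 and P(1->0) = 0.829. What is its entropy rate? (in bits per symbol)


Stationary distribution: pi_0 = p10/(p01+p10) = 0.8468, pi_1 = 0.1532. Entropy rate H' = pi_0*H(p01) + pi_1*H(p10) = 0.8468*0.6098 + 0.1532*0.66 = 0.6175

0.6175 bits/symbol


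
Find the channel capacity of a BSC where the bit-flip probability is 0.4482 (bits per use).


H(p) = -p*log2(p) - (1-p)*log2(1-p) = -0.4482*log2(0.4482) - 0.5518*log2(0.5518) = 0.518919 + 0.473324 = 0.9922. C = 1 - H(p) = 1 - 0.9922 = 0.0078

0.0078 bits


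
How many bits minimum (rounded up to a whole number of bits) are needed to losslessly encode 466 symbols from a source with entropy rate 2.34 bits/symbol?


Minimum bits >= n * H = 466 * 2.34 = 1090.44, rounded up to a whole number of bits = 1091

1091 bits


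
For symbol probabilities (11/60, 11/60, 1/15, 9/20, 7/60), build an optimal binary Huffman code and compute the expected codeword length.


Huffman construction (repeatedly merge the two least-probable nodes; each merge adds 1 bit to every symbol beneath it): 1/15 + 7/60 = 11/60; 11/60 + 11/60 = 11/30; 11/60 + 11/30 = 11/20; 9/20 + 11/20 = 1. Resulting codeword lengths (in the order the probabilities were given): (3, 3, 3, 1, 3). L_avg = sum(p_i * l_i) = 11/60*3 + 11/60*3 + 1/15*3 + 9/20*1 + 7/60*3 = 21/10 = 2.1

2.1 bits


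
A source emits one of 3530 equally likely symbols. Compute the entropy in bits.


H = log2(n) = log2(3530) = 11.7855

11.7855 bits


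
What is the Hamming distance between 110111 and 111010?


Count differing positions: . . ^ ^ . ^ = 3 differences

3


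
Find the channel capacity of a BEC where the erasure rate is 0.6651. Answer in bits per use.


C = 1 - epsilon = 1 - 0.6651 = 0.3349

0.3349 bits


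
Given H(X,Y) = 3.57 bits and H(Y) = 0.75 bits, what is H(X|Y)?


H(X|Y) = H(X,Y) - H(Y) = 3.57 - 0.75 = 2.82

2.82 bits


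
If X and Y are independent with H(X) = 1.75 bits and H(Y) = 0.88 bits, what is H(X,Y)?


For independent variables, H(X,Y) = H(X) + H(Y) = 1.75 + 0.88 = 2.63

2.63 bits


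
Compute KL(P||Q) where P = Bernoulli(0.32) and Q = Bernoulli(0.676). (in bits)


KL = p*log2(p/q) + (1-p)*log2((1-p)/(1-q)) = 0.32*log2(0.32/0.676) + 0.68*log2(0.68/0.324) = 0.382

0.382 bits


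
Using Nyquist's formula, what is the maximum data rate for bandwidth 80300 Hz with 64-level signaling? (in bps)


Rate = 2 * B * log2(M) = 2 * 80300 * 6.0 = 963600.0

963600.0 bps


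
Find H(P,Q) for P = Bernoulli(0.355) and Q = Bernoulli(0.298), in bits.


H(P,Q) = -p*log2(q) - (1-p)*log2(1-q). -0.355*log2(0.298) = 0.620049; -0.645*log2(0.702) = 0.329245. H(P,Q) = 0.620049 + 0.329245 = 0.9493

0.9493 bits


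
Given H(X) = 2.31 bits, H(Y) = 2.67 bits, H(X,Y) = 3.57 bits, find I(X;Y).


I(X;Y) = H(X) + H(Y) - H(X,Y) = 2.31 + 2.67 - 3.57 = 1.41

1.41 bits


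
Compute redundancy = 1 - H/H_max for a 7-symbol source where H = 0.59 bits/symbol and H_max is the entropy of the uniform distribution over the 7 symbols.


H_max = log2(K) = log2(7) = 2.8074 bits/symbol. Redundancy = 1 - H/H_max = 1 - 0.59/2.8074 = 1 - 0.2102 = 0.7898

0.7898


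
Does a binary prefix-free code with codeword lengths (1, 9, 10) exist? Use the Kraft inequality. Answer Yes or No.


Kraft sum = sum(2^(-l_i)) = 0.5029, need <= 1. Result: satisfied (a binary prefix-free code with these lengths exists)

Yes


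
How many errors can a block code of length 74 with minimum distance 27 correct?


Correction capability = floor((d-1)/2) = floor((27-1)/2) = 13

13 errors


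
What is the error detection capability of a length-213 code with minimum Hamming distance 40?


Detection capability = d_min - 1 = 40 - 1 = 39

39 errors


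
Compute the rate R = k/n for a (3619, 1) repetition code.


Rate = k/n = 1/3619

1/3619


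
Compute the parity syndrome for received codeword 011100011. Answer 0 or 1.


Syndrome = XOR of all bits = 0 XOR 1 XOR 1 XOR 1 XOR 0 XOR 0 XOR 0 XOR 1 XOR 1 = 1

1


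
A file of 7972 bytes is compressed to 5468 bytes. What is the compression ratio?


Ratio = original / compressed = 7972 / 5468 = 1.4579

1.4579


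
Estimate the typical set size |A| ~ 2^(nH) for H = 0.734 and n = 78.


log2|A_typical| = nH = 78 * 0.734 = 57.252, so |A_typical| ~ 2^57.252 = 1.716e+17

1.716e+17


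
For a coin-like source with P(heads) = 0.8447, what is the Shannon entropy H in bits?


H = -p*log2(p) - (1-p)*log2(1-p). -0.8447*log2(0.8447) = 0.205675; -0.1553*log2(0.1553) = 0.417271. H = 0.205675 + 0.417271 = 0.6229

0.6229 bits


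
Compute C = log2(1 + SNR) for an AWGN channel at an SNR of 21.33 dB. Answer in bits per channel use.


SNR_linear = 10^(21.33/10) = 135.8313; C = log2(1 + SNR_linear) = log2(1 + 135.8313) = 7.0963

7.0963 bits/channel use


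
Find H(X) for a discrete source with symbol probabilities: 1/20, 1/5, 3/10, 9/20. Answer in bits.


H = -sum(p_i * log2(p_i)). Terms: -(1/20)*log2(1/20) = 0.216096; -(1/5)*log2(1/5) = 0.464386; -(3/10)*log2(3/10) = 0.521090; -(9/20)*log2(9/20) = 0.518401. H = 0.216096 + 0.464386 + 0.521090 + 0.518401 = 1.72

1.72 bits


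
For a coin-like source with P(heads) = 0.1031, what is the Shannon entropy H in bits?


H = -p*log2(p) - (1-p)*log2(1-p). -0.1031*log2(0.1031) = 0.337950; -0.8969*log2(0.8969) = 0.140796. H = 0.337950 + 0.140796 = 0.4787

0.4787 bits


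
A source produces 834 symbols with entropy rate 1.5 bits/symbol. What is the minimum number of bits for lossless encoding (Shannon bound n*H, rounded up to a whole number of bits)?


Minimum bits >= n * H = 834 * 1.5 = 1251.0, rounded up to a whole number of bits = 1251

1251 bits


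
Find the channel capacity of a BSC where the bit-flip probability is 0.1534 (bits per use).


H(p) = -p*log2(p) - (1-p)*log2(1-p) = -0.1534*log2(0.1534) - 0.8466*log2(0.8466) = 0.414890 + 0.203394 = 0.6183. C = 1 - H(p) = 1 - 0.6183 = 0.3817

0.3817 bits


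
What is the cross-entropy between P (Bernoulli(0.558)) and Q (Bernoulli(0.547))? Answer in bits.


H(P,Q) = -p*log2(q) - (1-p)*log2(1-q). -0.558*log2(0.547) = 0.485676; -0.442*log2(0.453) = 0.504948. H(P,Q) = 0.485676 + 0.504948 = 0.9906

0.9906 bits


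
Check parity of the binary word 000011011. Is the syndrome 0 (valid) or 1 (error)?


Syndrome = XOR of all bits = 0 XOR 0 XOR 0 XOR 0 XOR 1 XOR 1 XOR 0 XOR 1 XOR 1 = 0

0


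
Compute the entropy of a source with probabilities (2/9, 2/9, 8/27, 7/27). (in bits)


H = -sum(p_i * log2(p_i)). Terms: -(2/9)*log2(2/9) = 0.482206; -(2/9)*log2(2/9) = 0.482206; -(8/27)*log2(8/27) = 0.519967; -(7/27)*log2(7/27) = 0.504916. H = 0.482206 + 0.482206 + 0.519967 + 0.504916 = 1.9893

1.9893 bits


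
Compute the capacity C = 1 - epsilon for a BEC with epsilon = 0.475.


C = 1 - epsilon = 1 - 0.475 = 0.525

0.525 bits


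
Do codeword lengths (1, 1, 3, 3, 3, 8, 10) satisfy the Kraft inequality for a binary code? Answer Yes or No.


Kraft sum = sum(2^(-l_i)) = 1.3799, need <= 1. Result: violated (a binary prefix-free code with these lengths cannot exist)

No


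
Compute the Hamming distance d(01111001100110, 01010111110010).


Count differing positions: . . ^ . ^ ^ ^ . . ^ . ^ . . = 6 differences

6


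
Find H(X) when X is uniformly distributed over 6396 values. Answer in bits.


H = log2(n) = log2(6396) = 12.643

12.643 bits


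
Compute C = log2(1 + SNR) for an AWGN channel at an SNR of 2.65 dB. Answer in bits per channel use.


SNR_linear = 10^(2.65/10) = 1.8408; C = log2(1 + SNR_linear) = log2(1 + 1.8408) = 1.5063

1.5063 bits/channel use


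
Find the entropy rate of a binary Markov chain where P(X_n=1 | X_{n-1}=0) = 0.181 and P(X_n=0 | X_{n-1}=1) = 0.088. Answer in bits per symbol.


Stationary distribution: pi_0 = p10/(p01+p10) = 0.3271, pi_1 = 0.6729. Entropy rate H' = pi_0*H(p01) + pi_1*H(p10) = 0.3271*0.6823 + 0.6729*0.4298 = 0.5124

0.5124 bits/symbol


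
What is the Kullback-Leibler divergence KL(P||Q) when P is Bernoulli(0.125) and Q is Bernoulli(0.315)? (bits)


KL = p*log2(p/q) + (1-p)*log2((1-p)/(1-q)) = 0.125*log2(0.125/0.315) + 0.875*log2(0.875/0.685) = 0.1424

0.1424 bits


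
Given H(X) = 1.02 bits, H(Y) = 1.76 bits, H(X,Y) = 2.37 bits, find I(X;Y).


I(X;Y) = H(X) + H(Y) - H(X,Y) = 1.02 + 1.76 - 2.37 = 0.41

0.41 bits


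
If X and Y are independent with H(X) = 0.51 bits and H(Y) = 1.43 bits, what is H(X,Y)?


For independent variables, H(X,Y) = H(X) + H(Y) = 0.51 + 1.43 = 1.94

1.94 bits


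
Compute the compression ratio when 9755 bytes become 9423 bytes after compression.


Ratio = original / compressed = 9755 / 9423 = 1.0352

1.0352


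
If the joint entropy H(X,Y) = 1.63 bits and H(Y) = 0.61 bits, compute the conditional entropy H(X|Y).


H(X|Y) = H(X,Y) - H(Y) = 1.63 - 0.61 = 1.02

1.02 bits


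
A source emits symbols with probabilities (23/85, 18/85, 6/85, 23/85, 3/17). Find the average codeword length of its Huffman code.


Huffman construction (repeatedly merge the two least-probable nodes; each merge adds 1 bit to every symbol beneath it): 6/85 + 3/17 = 21/85; 18/85 + 21/85 = 39/85; 23/85 + 23/85 = 46/85; 39/85 + 46/85 = 1. Resulting codeword lengths (in the order the probabilities were given): (2, 2, 3, 2, 3). L_avg = sum(p_i * l_i) = 23/85*2 + 18/85*2 + 6/85*3 + 23/85*2 + 3/17*3 = 191/85 = 2.2471

2.2471 bits


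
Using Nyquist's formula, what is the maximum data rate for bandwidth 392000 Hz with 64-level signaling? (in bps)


Rate = 2 * B * log2(M) = 2 * 392000 * 6.0 = 4704000.0

4704000.0 bps


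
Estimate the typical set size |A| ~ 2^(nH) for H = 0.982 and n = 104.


log2|A_typical| = nH = 104 * 0.982 = 102.128, so |A_typical| ~ 2^102.128 = 5.541e+30

5.541e+30


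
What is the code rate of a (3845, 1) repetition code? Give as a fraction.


Rate = k/n = 1/3845

1/3845


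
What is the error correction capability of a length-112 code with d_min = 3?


Correction capability = floor((d-1)/2) = floor((3-1)/2) = 1

1 errors


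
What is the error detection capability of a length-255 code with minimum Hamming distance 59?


Detection capability = d_min - 1 = 59 - 1 = 58

58 errors


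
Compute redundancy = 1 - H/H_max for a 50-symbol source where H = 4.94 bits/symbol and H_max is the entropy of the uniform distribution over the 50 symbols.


H_max = log2(K) = log2(50) = 5.6439 bits/symbol. Redundancy = 1 - H/H_max = 1 - 4.94/5.6439 = 1 - 0.8753 = 0.1247

0.1247


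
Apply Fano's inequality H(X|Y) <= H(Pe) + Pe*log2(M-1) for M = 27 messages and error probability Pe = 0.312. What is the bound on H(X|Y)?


H(Pe) = -Pe*log2(Pe) - (1-Pe)*log2(1-Pe) = -0.312*log2(0.312) - 0.688*log2(0.688) = 0.524279 + 0.371189 = 0.8955. Pe*log2(M-1) = 0.312*log2(26) = 1.466537. Bound = H(Pe) + Pe*log2(M-1) = 0.524279 + 0.371189 + 1.466537 = 2.362

2.362 bits


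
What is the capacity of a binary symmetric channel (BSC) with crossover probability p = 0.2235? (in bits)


H(p) = -p*log2(p) - (1-p)*log2(1-p) = -0.2235*log2(0.2235) - 0.7765*log2(0.7765) = 0.483130 + 0.283378 = 0.7665. C = 1 - H(p) = 1 - 0.7665 = 0.2335

0.2335 bits


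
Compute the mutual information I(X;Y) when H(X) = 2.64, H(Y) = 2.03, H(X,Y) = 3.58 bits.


I(X;Y) = H(X) + H(Y) - H(X,Y) = 2.64 + 2.03 - 3.58 = 1.09

1.09 bits


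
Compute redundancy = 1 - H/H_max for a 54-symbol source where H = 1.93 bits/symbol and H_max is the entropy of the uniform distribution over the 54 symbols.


H_max = log2(K) = log2(54) = 5.7549 bits/symbol. Redundancy = 1 - H/H_max = 1 - 1.93/5.7549 = 1 - 0.3354 = 0.6646

0.6646


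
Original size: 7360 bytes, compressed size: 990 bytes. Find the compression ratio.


Ratio = original / compressed = 7360 / 990 = 7.4343

7.4343


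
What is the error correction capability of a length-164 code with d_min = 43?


Correction capability = floor((d-1)/2) = floor((43-1)/2) = 21

21 errors


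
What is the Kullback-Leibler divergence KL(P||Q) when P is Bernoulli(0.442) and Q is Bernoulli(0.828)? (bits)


KL = p*log2(p/q) + (1-p)*log2((1-p)/(1-q)) = 0.442*log2(0.442/0.828) + 0.558*log2(0.558/0.172) = 0.5471

0.5471 bits


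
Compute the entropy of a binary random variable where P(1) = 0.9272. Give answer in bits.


H = -p*log2(p) - (1-p)*log2(1-p). -0.9272*log2(0.9272) = 0.101109; -0.0728*log2(0.0728) = 0.275178. H = 0.101109 + 0.275178 = 0.3763

0.3763 bits


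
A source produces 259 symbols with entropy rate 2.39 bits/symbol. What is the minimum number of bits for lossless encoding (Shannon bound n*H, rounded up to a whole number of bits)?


Minimum bits >= n * H = 259 * 2.39 = 619.01, rounded up to a whole number of bits = 620

620 bits


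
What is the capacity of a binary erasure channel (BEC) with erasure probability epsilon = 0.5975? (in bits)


C = 1 - epsilon = 1 - 0.5975 = 0.4025

0.4025 bits


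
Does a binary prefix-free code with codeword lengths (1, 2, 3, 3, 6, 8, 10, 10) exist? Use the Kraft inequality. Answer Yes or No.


Kraft sum = sum(2^(-l_i)) = 1.0215, need <= 1. Result: violated (a binary prefix-free code with these lengths cannot exist)

No


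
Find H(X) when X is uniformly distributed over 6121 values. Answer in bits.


H = log2(n) = log2(6121) = 12.5796

12.5796 bits


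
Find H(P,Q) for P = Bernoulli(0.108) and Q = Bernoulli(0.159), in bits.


H(P,Q) = -p*log2(q) - (1-p)*log2(1-q). -0.108*log2(0.159) = 0.286513; -0.892*log2(0.841) = 0.222841. H(P,Q) = 0.286513 + 0.222841 = 0.5094

0.5094 bits


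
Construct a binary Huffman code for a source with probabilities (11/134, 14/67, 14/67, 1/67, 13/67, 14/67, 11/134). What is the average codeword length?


Huffman construction (repeatedly merge the two least-probable nodes; each merge adds 1 bit to every symbol beneath it): 1/67 + 11/134 = 13/134; 11/134 + 13/134 = 12/67; 12/67 + 13/67 = 25/67; 14/67 + 14/67 = 28/67; 14/67 + 25/67 = 39/67; 28/67 + 39/67 = 1. Resulting codeword lengths (in the order the probabilities were given): (5, 2, 2, 5, 3, 2, 4). L_avg = sum(p_i * l_i) = 11/134*5 + 14/67*2 + 14/67*2 + 1/67*5 + 13/67*3 + 14/67*2 + 11/134*4 = 355/134 = 2.6493

2.6493 bits


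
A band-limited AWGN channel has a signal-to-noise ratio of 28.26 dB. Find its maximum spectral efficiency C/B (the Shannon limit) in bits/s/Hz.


SNR_linear = 10^(28.26/10) = 669.8846; C/B = log2(1 + SNR_linear) = log2(1 + 669.8846) = 9.3899

9.3899 bits/s/Hz


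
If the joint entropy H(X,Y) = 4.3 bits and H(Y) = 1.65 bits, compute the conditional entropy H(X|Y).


H(X|Y) = H(X,Y) - H(Y) = 4.3 - 1.65 = 2.65

2.65 bits


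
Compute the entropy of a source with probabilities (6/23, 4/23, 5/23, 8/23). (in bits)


H = -sum(p_i * log2(p_i)). Terms: -(6/23)*log2(6/23) = 0.505722; -(4/23)*log2(4/23) = 0.438880; -(5/23)*log2(5/23) = 0.478616; -(8/23)*log2(8/23) = 0.529935. H = 0.505722 + 0.438880 + 0.478616 + 0.529935 = 1.9532

1.9532 bits


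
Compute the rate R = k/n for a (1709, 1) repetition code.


Rate = k/n = 1/1709

1/1709


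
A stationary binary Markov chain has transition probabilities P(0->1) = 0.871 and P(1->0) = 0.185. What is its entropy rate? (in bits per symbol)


Stationary distribution: pi_0 = p10/(p01+p10) = 0.1752, pi_1 = 0.8248. Entropy rate H' = pi_0*H(p01) + pi_1*H(p10) = 0.1752*0.5547 + 0.8248*0.6909 = 0.667

0.667 bits/symbol


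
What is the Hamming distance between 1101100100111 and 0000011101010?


Count differing positions: ^ ^ . ^ ^ ^ ^ . . ^ ^ . ^ = 9 differences

9


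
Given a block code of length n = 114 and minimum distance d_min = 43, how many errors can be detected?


Detection capability = d_min - 1 = 43 - 1 = 42

42 errors


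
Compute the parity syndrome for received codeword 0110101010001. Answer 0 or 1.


Syndrome = XOR of all bits = 0 XOR 1 XOR 1 XOR 0 XOR 1 XOR 0 XOR 1 XOR 0 XOR 1 XOR 0 XOR 0 XOR 0 XOR 1 = 0

0


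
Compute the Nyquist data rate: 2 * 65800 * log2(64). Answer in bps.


Rate = 2 * B * log2(M) = 2 * 65800 * 6.0 = 789600.0

789600.0 bps


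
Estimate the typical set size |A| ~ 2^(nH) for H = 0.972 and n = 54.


log2|A_typical| = nH = 54 * 0.972 = 52.488, so |A_typical| ~ 2^52.488 = 6.316e+15

6.316e+15


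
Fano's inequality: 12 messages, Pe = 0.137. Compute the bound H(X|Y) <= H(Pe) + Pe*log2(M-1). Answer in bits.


H(Pe) = -Pe*log2(Pe) - (1-Pe)*log2(1-Pe) = -0.137*log2(0.137) - 0.863*log2(0.863) = 0.392882 + 0.183446 = 0.5763. Pe*log2(M-1) = 0.137*log2(11) = 0.473942. Bound = H(Pe) + Pe*log2(M-1) = 0.392882 + 0.183446 + 0.473942 = 1.0503

1.0503 bits


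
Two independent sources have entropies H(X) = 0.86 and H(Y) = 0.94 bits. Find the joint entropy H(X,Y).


For independent variables, H(X,Y) = H(X) + H(Y) = 0.86 + 0.94 = 1.8

1.8 bits


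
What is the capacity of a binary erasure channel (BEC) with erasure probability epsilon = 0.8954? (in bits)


C = 1 - epsilon = 1 - 0.8954 = 0.1046

0.1046 bits


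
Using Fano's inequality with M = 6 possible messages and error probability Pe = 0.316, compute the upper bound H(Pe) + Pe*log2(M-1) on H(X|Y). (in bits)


H(Pe) = -Pe*log2(Pe) - (1-Pe)*log2(1-Pe) = -0.316*log2(0.316) - 0.684*log2(0.684) = 0.525193 + 0.374785 = 0.9. Pe*log2(M-1) = 0.316*log2(5) = 0.733729. Bound = H(Pe) + Pe*log2(M-1) = 0.525193 + 0.374785 + 0.733729 = 1.6337

1.6337 bits


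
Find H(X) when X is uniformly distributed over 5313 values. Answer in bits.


H = log2(n) = log2(5313) = 12.3753

12.3753 bits


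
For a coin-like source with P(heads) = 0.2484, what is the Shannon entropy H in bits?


H = -p*log2(p) - (1-p)*log2(1-p). -0.2484*log2(0.2484) = 0.499101; -0.7516*log2(0.7516) = 0.309631. H = 0.499101 + 0.309631 = 0.8087

0.8087 bits


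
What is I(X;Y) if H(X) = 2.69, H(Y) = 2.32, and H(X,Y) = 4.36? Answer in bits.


I(X;Y) = H(X) + H(Y) - H(X,Y) = 2.69 + 2.32 - 4.36 = 0.65

0.65 bits


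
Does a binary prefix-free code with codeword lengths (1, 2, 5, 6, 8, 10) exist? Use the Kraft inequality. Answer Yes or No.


Kraft sum = sum(2^(-l_i)) = 0.8018, need <= 1. Result: satisfied (a binary prefix-free code with these lengths exists)

Yes


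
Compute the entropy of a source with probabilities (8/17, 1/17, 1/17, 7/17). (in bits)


H = -sum(p_i * log2(p_i)). Terms: -(8/17)*log2(8/17) = 0.511747; -(1/17)*log2(1/17) = 0.240439; -(1/17)*log2(1/17) = 0.240439; -(7/17)*log2(7/17) = 0.527103. H = 0.511747 + 0.240439 + 0.240439 + 0.527103 = 1.5197

1.5197 bits


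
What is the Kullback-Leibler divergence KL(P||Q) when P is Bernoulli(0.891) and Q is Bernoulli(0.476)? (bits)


KL = p*log2(p/q) + (1-p)*log2((1-p)/(1-q)) = 0.891*log2(0.891/0.476) + 0.109*log2(0.109/0.524) = 0.559

0.559 bits


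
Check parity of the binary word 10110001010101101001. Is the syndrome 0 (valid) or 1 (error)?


Syndrome = XOR of all bits = 1 XOR 0 XOR 1 XOR 1 XOR 0 XOR 0 XOR 0 XOR 1 XOR 0 XOR 1 XOR 0 XOR 1 XOR 0 XOR 1 XOR 1 XOR 0 XOR 1 XOR 0 XOR 0 XOR 1 = 0

0


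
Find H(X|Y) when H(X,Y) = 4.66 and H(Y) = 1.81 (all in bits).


H(X|Y) = H(X,Y) - H(Y) = 4.66 - 1.81 = 2.85

2.85 bits


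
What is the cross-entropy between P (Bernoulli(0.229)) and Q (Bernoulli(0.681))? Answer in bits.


H(P,Q) = -p*log2(q) - (1-p)*log2(1-q). -0.229*log2(0.681) = 0.126929; -0.771*log2(0.319) = 1.270895. H(P,Q) = 0.126929 + 1.270895 = 1.3978

1.3978 bits


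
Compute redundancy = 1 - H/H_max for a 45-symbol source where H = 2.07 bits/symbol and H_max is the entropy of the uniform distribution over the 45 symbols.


H_max = log2(K) = log2(45) = 5.4919 bits/symbol. Redundancy = 1 - H/H_max = 1 - 2.07/5.4919 = 1 - 0.3769 = 0.6231

0.6231


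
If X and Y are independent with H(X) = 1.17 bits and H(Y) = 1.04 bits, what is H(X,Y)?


For independent variables, H(X,Y) = H(X) + H(Y) = 1.17 + 1.04 = 2.21

2.21 bits


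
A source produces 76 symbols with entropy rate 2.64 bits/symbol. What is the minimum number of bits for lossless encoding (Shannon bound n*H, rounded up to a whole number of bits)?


Minimum bits >= n * H = 76 * 2.64 = 200.64, rounded up to a whole number of bits = 201

201 bits


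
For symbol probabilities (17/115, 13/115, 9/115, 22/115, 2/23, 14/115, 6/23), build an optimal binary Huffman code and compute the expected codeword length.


Huffman construction (repeatedly merge the two least-probable nodes; each merge adds 1 bit to every symbol beneath it): 9/115 + 2/23 = 19/115; 13/115 + 14/115 = 27/115; 17/115 + 19/115 = 36/115; 22/115 + 27/115 = 49/115; 6/23 + 36/115 = 66/115; 49/115 + 66/115 = 1. Resulting codeword lengths (in the order the probabilities were given): (3, 3, 4, 2, 4, 3, 2). L_avg = sum(p_i * l_i) = 17/115*3 + 13/115*3 + 9/115*4 + 22/115*2 + 2/23*4 + 14/115*3 + 6/23*2 = 312/115 = 2.713

2.713 bits


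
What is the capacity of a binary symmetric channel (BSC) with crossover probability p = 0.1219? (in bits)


H(p) = -p*log2(p) - (1-p)*log2(1-p) = -0.1219*log2(0.1219) - 0.8781*log2(0.8781) = 0.370116 + 0.164681 = 0.5348. C = 1 - H(p) = 1 - 0.5348 = 0.4652

0.4652 bits


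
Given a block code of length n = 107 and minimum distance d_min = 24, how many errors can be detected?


Detection capability = d_min - 1 = 24 - 1 = 23

23 errors


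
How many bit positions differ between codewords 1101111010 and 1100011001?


Count differing positions: . . . ^ ^ . . . ^ ^ = 4 differences

4


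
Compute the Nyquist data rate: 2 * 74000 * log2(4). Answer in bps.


Rate = 2 * B * log2(M) = 2 * 74000 * 2.0 = 296000.0

296000.0 bps


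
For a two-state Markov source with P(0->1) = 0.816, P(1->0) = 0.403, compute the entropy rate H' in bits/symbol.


Stationary distribution: pi_0 = p10/(p01+p10) = 0.3306, pi_1 = 0.6694. Entropy rate H' = pi_0*H(p01) + pi_1*H(p10) = 0.3306*0.6887 + 0.6694*0.9727 = 0.8788

0.8788 bits/symbol


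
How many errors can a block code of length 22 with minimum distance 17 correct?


Correction capability = floor((d-1)/2) = floor((17-1)/2) = 8

8 errors


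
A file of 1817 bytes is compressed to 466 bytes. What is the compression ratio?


Ratio = original / compressed = 1817 / 466 = 3.8991

3.8991


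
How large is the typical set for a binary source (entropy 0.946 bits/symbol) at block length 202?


log2|A_typical| = nH = 202 * 0.946 = 191.092, so |A_typical| ~ 2^191.092 = 3.345e+57

3.345e+57


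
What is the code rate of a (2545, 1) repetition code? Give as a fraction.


Rate = k/n = 1/2545

1/2545


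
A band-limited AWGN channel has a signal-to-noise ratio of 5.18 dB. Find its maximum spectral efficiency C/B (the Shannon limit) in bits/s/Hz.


SNR_linear = 10^(5.18/10) = 3.2961; C/B = log2(1 + SNR_linear) = log2(1 + 3.2961) = 2.103

2.103 bits/s/Hz


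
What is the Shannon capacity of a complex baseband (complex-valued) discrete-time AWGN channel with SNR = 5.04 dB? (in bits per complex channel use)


SNR_linear = 10^(5.04/10) = 3.1915; C = log2(1 + SNR_linear) = log2(1 + 3.1915) = 2.0675

2.0675 bits/channel use


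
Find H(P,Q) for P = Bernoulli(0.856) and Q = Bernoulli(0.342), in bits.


H(P,Q) = -p*log2(q) - (1-p)*log2(1-q). -0.856*log2(0.342) = 1.325030; -0.144*log2(0.658) = 0.086953. H(P,Q) = 1.325030 + 0.086953 = 1.412

1.412 bits


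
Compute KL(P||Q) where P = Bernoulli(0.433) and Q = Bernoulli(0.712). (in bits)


KL = p*log2(p/q) + (1-p)*log2((1-p)/(1-q)) = 0.433*log2(0.433/0.712) + 0.567*log2(0.567/0.288) = 0.2434

0.2434 bits


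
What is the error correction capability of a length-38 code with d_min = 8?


Correction capability = floor((d-1)/2) = floor((8-1)/2) = 3

3 errors


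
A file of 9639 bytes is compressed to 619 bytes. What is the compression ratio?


Ratio = original / compressed = 9639 / 619 = 15.5719

15.5719


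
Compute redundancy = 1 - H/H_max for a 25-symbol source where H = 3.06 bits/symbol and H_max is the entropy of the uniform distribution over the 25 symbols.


H_max = log2(K) = log2(25) = 4.6439 bits/symbol. Redundancy = 1 - H/H_max = 1 - 3.06/4.6439 = 1 - 0.6589 = 0.3411

0.3411


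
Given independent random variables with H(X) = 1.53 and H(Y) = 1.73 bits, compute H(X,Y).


For independent variables, H(X,Y) = H(X) + H(Y) = 1.53 + 1.73 = 3.26

3.26 bits


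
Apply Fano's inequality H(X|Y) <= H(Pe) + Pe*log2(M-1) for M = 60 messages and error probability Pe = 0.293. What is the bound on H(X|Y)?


H(Pe) = -Pe*log2(Pe) - (1-Pe)*log2(1-Pe) = -0.293*log2(0.293) - 0.707*log2(0.707) = 0.518911 + 0.353654 = 0.8726. Pe*log2(M-1) = 0.293*log2(59) = 1.723614. Bound = H(Pe) + Pe*log2(M-1) = 0.518911 + 0.353654 + 1.723614 = 2.5962

2.5962 bits


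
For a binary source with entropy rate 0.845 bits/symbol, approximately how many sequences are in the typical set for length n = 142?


log2|A_typical| = nH = 142 * 0.845 = 119.99, so |A_typical| ~ 2^119.99 = 1.320e+36

1.320e+36


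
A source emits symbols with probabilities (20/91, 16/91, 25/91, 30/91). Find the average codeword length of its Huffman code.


Huffman construction (repeatedly merge the two least-probable nodes; each merge adds 1 bit to every symbol beneath it): 16/91 + 20/91 = 36/91; 25/91 + 30/91 = 55/91; 36/91 + 55/91 = 1. Resulting codeword lengths (in the order the probabilities were given): (2, 2, 2, 2). L_avg = sum(p_i * l_i) = 20/91*2 + 16/91*2 + 25/91*2 + 30/91*2 = 2

2.0 bits


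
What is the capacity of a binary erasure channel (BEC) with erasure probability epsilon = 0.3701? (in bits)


C = 1 - epsilon = 1 - 0.3701 = 0.6299

0.6299 bits


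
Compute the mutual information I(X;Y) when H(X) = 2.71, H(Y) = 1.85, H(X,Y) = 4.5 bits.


I(X;Y) = H(X) + H(Y) - H(X,Y) = 2.71 + 1.85 - 4.5 = 0.06

0.06 bits


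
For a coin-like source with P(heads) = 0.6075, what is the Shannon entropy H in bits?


H = -p*log2(p) - (1-p)*log2(1-p). -0.6075*log2(0.6075) = 0.436819; -0.3925*log2(0.3925) = 0.529575. H = 0.436819 + 0.529575 = 0.9664

0.9664 bits


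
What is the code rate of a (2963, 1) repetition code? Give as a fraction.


Rate = k/n = 1/2963

1/2963


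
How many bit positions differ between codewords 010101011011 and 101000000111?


Count differing positions: ^ ^ ^ ^ . ^ . ^ ^ ^ . . = 8 differences

8


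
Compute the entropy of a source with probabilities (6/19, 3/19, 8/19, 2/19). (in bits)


H = -sum(p_i * log2(p_i)). Terms: -(6/19)*log2(6/19) = 0.525147; -(3/19)*log2(3/19) = 0.420468; -(8/19)*log2(8/19) = 0.525443; -(2/19)*log2(2/19) = 0.341887. H = 0.525147 + 0.420468 + 0.525443 + 0.341887 = 1.8129

1.8129 bits


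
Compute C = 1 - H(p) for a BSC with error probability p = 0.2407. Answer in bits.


H(p) = -p*log2(p) - (1-p)*log2(1-p) = -0.2407*log2(0.2407) - 0.7593*log2(0.7593) = 0.494564 + 0.301638 = 0.7962. C = 1 - H(p) = 1 - 0.7962 = 0.2038

0.2038 bits


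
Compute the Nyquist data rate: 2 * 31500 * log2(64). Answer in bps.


Rate = 2 * B * log2(M) = 2 * 31500 * 6.0 = 378000.0

378000.0 bps


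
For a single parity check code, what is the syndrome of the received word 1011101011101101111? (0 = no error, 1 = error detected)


Syndrome = XOR of all bits = 1 XOR 0 XOR 1 XOR 1 XOR 1 XOR 0 XOR 1 XOR 0 XOR 1 XOR 1 XOR 1 XOR 0 XOR 1 XOR 1 XOR 0 XOR 1 XOR 1 XOR 1 XOR 1 = 0

0


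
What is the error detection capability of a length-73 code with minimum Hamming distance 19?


Detection capability = d_min - 1 = 19 - 1 = 18

18 errors


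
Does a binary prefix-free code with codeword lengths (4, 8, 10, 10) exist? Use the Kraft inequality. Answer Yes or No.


Kraft sum = sum(2^(-l_i)) = 0.0684, need <= 1. Result: satisfied (a binary prefix-free code with these lengths exists)

Yes


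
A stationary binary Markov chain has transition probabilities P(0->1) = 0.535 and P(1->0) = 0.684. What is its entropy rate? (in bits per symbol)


Stationary distribution: pi_0 = p10/(p01+p10) = 0.5611, pi_1 = 0.4389. Entropy rate H' = pi_0*H(p01) + pi_1*H(p10) = 0.5611*0.9965 + 0.4389*0.9 = 0.9541

0.9541 bits/symbol


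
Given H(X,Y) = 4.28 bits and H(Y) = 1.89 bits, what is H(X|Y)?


H(X|Y) = H(X,Y) - H(Y) = 4.28 - 1.89 = 2.39

2.39 bits


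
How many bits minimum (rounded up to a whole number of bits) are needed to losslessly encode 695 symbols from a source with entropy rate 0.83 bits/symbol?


Minimum bits >= n * H = 695 * 0.83 = 576.85, rounded up to a whole number of bits = 577

577 bits


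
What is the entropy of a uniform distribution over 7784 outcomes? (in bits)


H = log2(n) = log2(7784) = 12.9263

12.9263 bits


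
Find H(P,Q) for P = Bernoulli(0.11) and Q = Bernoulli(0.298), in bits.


H(P,Q) = -p*log2(q) - (1-p)*log2(1-q). -0.11*log2(0.298) = 0.192128; -0.89*log2(0.702) = 0.454307. H(P,Q) = 0.192128 + 0.454307 = 0.6464

0.6464 bits


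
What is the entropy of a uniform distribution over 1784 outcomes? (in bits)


H = log2(n) = log2(1784) = 10.8009

10.8009 bits


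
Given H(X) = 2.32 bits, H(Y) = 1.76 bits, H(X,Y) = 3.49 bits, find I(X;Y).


I(X;Y) = H(X) + H(Y) - H(X,Y) = 2.32 + 1.76 - 3.49 = 0.59

0.59 bits


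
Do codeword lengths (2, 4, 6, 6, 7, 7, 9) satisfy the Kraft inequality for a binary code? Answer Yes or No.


Kraft sum = sum(2^(-l_i)) = 0.3613, need <= 1. Result: satisfied (a binary prefix-free code with these lengths exists)

Yes


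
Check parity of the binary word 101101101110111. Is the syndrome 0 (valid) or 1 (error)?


Syndrome = XOR of all bits = 1 XOR 0 XOR 1 XOR 1 XOR 0 XOR 1 XOR 1 XOR 0 XOR 1 XOR 1 XOR 1 XOR 0 XOR 1 XOR 1 XOR 1 = 1

1


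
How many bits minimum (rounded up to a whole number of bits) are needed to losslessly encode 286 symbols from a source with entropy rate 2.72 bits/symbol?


Minimum bits >= n * H = 286 * 2.72 = 777.92, rounded up to a whole number of bits = 778

778 bits


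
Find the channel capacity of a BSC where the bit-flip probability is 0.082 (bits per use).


H(p) = -p*log2(p) - (1-p)*log2(1-p) = -0.082*log2(0.082) - 0.918*log2(0.918) = 0.295875 + 0.113312 = 0.4092. C = 1 - H(p) = 1 - 0.4092 = 0.5908

0.5908 bits


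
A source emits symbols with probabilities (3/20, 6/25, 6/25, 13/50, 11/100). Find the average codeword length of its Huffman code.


Huffman construction (repeatedly merge the two least-probable nodes; each merge adds 1 bit to every symbol beneath it): 11/100 + 3/20 = 13/50; 6/25 + 6/25 = 12/25; 13/50 + 13/50 = 13/25; 12/25 + 13/25 = 1. Resulting codeword lengths (in the order the probabilities were given): (3, 2, 2, 2, 3). L_avg = sum(p_i * l_i) = 3/20*3 + 6/25*2 + 6/25*2 + 13/50*2 + 11/100*3 = 113/50 = 2.26

2.26 bits


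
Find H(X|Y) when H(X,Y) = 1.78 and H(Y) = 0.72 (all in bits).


H(X|Y) = H(X,Y) - H(Y) = 1.78 - 0.72 = 1.06

1.06 bits


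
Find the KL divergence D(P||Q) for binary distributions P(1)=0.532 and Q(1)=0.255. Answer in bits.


KL = p*log2(p/q) + (1-p)*log2((1-p)/(1-q)) = 0.532*log2(0.532/0.255) + 0.468*log2(0.468/0.745) = 0.2505

0.2505 bits


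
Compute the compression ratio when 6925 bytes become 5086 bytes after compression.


Ratio = original / compressed = 6925 / 5086 = 1.3616

1.3616


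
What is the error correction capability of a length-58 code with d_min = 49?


Correction capability = floor((d-1)/2) = floor((49-1)/2) = 24

24 errors


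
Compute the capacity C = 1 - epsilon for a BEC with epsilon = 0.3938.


C = 1 - epsilon = 1 - 0.3938 = 0.6062

0.6062 bits


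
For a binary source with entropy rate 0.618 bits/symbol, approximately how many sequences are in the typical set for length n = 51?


log2|A_typical| = nH = 51 * 0.618 = 31.518, so |A_typical| ~ 2^31.518 = 3.075e+09

3.075e+09


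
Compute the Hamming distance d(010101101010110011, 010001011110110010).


Count differing positions: . . . ^ . . ^ ^ . ^ . . . . . . . ^ = 5 differences

5


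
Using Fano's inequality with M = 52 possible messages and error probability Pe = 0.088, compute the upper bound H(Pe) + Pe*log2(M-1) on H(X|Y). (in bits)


H(Pe) = -Pe*log2(Pe) - (1-Pe)*log2(1-Pe) = -0.088*log2(0.088) - 0.912*log2(0.912) = 0.308559 + 0.121200 = 0.4298. Pe*log2(M-1) = 0.088*log2(51) = 0.499173. Bound = H(Pe) + Pe*log2(M-1) = 0.308559 + 0.121200 + 0.499173 = 0.9289

0.9289 bits


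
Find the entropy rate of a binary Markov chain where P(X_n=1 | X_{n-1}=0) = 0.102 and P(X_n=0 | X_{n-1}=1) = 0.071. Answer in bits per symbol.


Stationary distribution: pi_0 = p10/(p01+p10) = 0.4104, pi_1 = 0.5896. Entropy rate H' = pi_0*H(p01) + pi_1*H(p10) = 0.4104*0.4753 + 0.5896*0.3696 = 0.413

0.413 bits/symbol


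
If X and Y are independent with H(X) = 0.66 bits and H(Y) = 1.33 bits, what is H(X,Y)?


For independent variables, H(X,Y) = H(X) + H(Y) = 0.66 + 1.33 = 1.99

1.99 bits


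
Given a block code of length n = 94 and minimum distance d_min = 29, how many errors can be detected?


Detection capability = d_min - 1 = 29 - 1 = 28

28 errors


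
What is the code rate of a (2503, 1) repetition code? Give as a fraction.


Rate = k/n = 1/2503

1/2503
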